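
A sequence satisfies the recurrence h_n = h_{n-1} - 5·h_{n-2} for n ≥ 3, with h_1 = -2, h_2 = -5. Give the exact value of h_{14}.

48155

Compute successive terms:
h_3 = 5;  h_4 = 30;  h_5 = 5;  …;  h_{11} = -8395;  h_{12} = -1545;  h_{13} = 40430;  h_{14} = 48155.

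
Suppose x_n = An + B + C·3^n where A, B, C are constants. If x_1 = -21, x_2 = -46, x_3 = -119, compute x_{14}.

-19131898

Write the equations: A + B + 3C = -21; 2A + B + 9C = -46; 3A + B + 27C = -119.
Subtracting the first from the second: A + 6C = -25.
Subtracting the second from the third: A + 18C = -73.
Solving: C = -4, A = -1, then B = -8.
So x_n = -1·n + (-8) + (-4)·3^n; at n=14 this is -19131898.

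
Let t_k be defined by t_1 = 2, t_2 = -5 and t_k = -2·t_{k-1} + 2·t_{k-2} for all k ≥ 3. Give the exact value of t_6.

-284

Iterate the recurrence:
t_3 = 14, t_4 = -38, t_5 = 104, t_6 = -284.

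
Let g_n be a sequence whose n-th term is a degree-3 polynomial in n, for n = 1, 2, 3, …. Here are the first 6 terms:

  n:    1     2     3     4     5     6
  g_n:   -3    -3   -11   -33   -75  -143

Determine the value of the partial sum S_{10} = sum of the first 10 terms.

1st diffs: 0, -8, -22, -42, -68.
2nd diffs: -8, -14, -20, -26.
3rd diffs: -6, -6, -6 (constant).
Newton forward-difference form: g_n = -3 + (-8)·C(n-1,2) + (-6)·C(n-1,3).
Continuing: -243, -381, -563, -795.
Summing n = 1..10 (10 terms) gives -2250.

-2250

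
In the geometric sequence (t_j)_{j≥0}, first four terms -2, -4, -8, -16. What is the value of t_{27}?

Common ratio r = 2.
t_j = (-2)·2^(j-0).
t_{27} = (-2)·2^27 = -268435456.

-268435456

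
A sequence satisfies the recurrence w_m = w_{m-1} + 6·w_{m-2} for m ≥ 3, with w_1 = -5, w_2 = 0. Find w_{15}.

-9615090

Compute successive terms:
w_3 = -30, w_4 = -30, w_5 = -210, …, w_{12} = -348150, w_{13} = -1075170, w_{14} = -3164070, w_{15} = -9615090.
(Characteristic roots are 3 and -2.)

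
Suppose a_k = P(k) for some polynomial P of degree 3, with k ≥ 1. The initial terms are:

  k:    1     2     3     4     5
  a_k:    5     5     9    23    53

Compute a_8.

1st diffs: 0, 4, 14, 30.
2nd diffs: 4, 10, 16.
3rd diffs: 6, 6 (constant).
Newton forward-difference form: a_k = 5 + 4·C(k-1,2) + 6·C(k-1,3).
At k = 8: k-1 = 7, so a_8 = 5 + 84 + 210 = 299.

299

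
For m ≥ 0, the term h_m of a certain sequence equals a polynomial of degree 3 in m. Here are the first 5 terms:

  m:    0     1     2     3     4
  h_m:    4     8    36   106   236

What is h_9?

1st diffs: 4, 28, 70, 130.
2nd diffs: 24, 42, 60.
3rd diffs: 18, 18 (constant).
So h_m = 3m^3 + 3m^2 - 2m + 4.
Evaluating at m = 9 gives h_9 = 2416.

2416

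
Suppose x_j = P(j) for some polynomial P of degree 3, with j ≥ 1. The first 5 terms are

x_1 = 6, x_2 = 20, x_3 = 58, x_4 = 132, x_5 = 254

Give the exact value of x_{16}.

1st diffs: 14, 38, 74, 122.
2nd diffs: 24, 36, 48.
3rd diffs: 12, 12 (constant).
Newton forward-difference form: x_j = 6 + 14·C(j-1,1) + 24·C(j-1,2) + 12·C(j-1,3).
At j = 16: j-1 = 15, so x_{16} = 6 + 210 + 2520 + 5460 = 8196.

8196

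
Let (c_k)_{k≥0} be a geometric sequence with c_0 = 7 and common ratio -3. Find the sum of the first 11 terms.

310009

c_k = 7·(-3)^(k-0).
S = 7·((-3)^11 - 1)/(-3 - 1) = 7·(-177147 - 1)/(-4) = 310009.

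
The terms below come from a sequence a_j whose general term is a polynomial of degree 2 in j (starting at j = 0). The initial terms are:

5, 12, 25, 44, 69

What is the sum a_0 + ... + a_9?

1085

1st diffs: 7, 13, 19, 25.
2nd diffs: 6, 6, 6 (constant).
Newton forward-difference form: a_j = 5 + 7·C(j,1) + 6·C(j,2).
Continuing: …, 100, 137, 180, 229, …, a_9 = 284.
Summing j = 0..9 (10 terms) gives 1085.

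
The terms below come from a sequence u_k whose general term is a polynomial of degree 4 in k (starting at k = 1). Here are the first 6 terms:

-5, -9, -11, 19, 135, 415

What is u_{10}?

5575

1st diffs: -4, -2, 30, 116, 280.
2nd diffs: 2, 32, 86, 164.
3rd diffs: 30, 54, 78.
4th diffs: 24, 24 (constant).
Newton forward-difference form: u_k = -5 + (-4)·C(k-1,1) + 2·C(k-1,2) + 30·C(k-1,3) + 24·C(k-1,4).
At k = 10: k-1 = 9, so u_{10} = -5 - 36 + 72 + 2520 + 3024 = 5575.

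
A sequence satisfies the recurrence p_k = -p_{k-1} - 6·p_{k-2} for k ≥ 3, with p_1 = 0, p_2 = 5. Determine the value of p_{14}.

-212545

Applying the relation repeatedly:
p_3 = -5  p_4 = -25  p_5 = 55  …  p_{11} = -14345  p_{12} = 25295  p_{13} = 60775  p_{14} = -212545.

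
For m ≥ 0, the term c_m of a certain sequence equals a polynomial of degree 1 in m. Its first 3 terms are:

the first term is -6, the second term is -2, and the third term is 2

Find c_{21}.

1st diffs: 4, 4 (constant).
So c_m = 4m - 6.
Evaluating at m = 21 gives c_{21} = 78.

78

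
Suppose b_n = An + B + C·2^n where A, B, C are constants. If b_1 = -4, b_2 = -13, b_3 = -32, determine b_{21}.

Plug in n = 1, 2, 3: A + B + 2C = -4; 2A + B + 4C = -13; 3A + B + 8C = -32.
Subtracting the first from the second: A + 2C = -9.
Subtracting the second from the third: A + 4C = -19.
Solving: C = -5, A = 1, then B = 5.
So b_n = 1·n + 5 + (-5)·2^n; at n=21 this is -10485734.

-10485734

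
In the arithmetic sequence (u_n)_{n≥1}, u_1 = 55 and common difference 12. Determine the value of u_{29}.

u_n = 55 + (n - 1)·12.
u_{29} = 55 + 28·12 = 391.

391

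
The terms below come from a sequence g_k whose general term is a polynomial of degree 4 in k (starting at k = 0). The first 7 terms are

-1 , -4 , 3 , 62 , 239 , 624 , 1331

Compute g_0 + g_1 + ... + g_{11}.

41788

1st diffs: -3, 7, 59, 177, 385, 707.
2nd diffs: 10, 52, 118, 208, 322.
3rd diffs: 42, 66, 90, 114.
4th diffs: 24, 24, 24 (constant).
So g_k = k^4 + k^3 - 5k^2 - 1.
Continuing: …, 2498, 4287, 6884, 10499, …, g_{11} = 15366.
Summing k = 0..11 (12 terms) gives 41788.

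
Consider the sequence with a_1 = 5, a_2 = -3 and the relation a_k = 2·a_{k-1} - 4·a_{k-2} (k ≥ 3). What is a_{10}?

Compute successive terms:
a_3 = -26, a_4 = -40, a_5 = 24, a_6 = 208, a_7 = 320, a_8 = -192, a_9 = -1664, a_{10} = -2560.

-2560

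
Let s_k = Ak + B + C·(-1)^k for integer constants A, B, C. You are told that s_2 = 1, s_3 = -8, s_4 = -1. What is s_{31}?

The three given values yield: 2A + B + C = 1; 3A + B - C = -8; 4A + B + C = -1.
Subtracting the first from the second: A - 2C = -9.
Subtracting the second from the third: A + 2C = 7.
Solving: C = 4, A = -1, then B = -1.
Therefore s_{31} = -31 + (-1) + 4·(-1) = -36.

-36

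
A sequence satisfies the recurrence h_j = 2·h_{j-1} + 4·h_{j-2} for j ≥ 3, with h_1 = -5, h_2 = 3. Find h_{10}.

-27648

Compute successive terms:
h_3 = -14;  h_4 = -16;  h_5 = -88;  h_6 = -240;  h_7 = -832;  h_8 = -2624;  h_9 = -8576;  h_{10} = -27648.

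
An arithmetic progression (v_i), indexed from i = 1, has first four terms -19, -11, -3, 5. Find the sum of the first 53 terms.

Common difference d = 8.
v_i = -19 + (i - 1)·8.
v_{53} = 397; S = 53·(-19 + 397)/2 = 10017.

10017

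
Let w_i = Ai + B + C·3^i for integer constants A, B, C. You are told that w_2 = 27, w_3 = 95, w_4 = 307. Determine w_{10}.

Write the equations: 2A + B + 9C = 27; 3A + B + 27C = 95; 4A + B + 81C = 307.
Subtracting the first from the second: A + 18C = 68.
Subtracting the second from the third: A + 54C = 212.
Solving: C = 4, A = -4, then B = -1.
So w_i = -4·i + (-1) + 4·3^i; at i=10 this is 236155.

236155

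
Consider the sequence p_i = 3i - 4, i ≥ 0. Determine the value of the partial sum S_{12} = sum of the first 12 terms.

Over i = 0..11: Σi = 66.
Total = (3)·66 + (-4)·12 = 150.

150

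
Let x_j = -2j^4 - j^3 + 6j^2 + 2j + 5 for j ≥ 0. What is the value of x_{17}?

-170182

x_{17} = -2·17^4 - 1·17^3 + 6·17^2 + 2·17 + 5 = -170182.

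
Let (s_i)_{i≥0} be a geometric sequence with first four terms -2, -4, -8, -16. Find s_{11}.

Common ratio r = 2.
s_i = (-2)·2^(i-0).
s_{11} = (-2)·2^11 = -4096.

-4096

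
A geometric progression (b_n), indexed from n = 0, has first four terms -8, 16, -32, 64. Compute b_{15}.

262144

Common ratio r = -2.
b_n = (-8)·(-2)^(n-0).
b_{15} = (-8)·(-2)^15 = 262144.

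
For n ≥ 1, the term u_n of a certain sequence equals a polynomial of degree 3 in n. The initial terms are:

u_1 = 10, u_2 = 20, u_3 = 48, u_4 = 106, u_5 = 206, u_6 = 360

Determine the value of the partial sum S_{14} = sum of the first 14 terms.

19614

1st diffs: 10, 28, 58, 100, 154.
2nd diffs: 18, 30, 42, 54.
3rd diffs: 12, 12, 12 (constant).
So u_n = 2n^3 - 3n^2 + 5n + 6.
Continuing: …, 580, 878, 1266, 1756, …, u_{14} = 4976.
Summing n = 1..14 (14 terms) gives 19614.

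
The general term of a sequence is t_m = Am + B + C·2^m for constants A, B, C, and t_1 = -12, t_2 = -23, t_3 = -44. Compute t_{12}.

-20493

The three given values yield: A + B + 2C = -12; 2A + B + 4C = -23; 3A + B + 8C = -44.
Subtracting the first from the second: A + 2C = -11.
Subtracting the second from the third: A + 4C = -21.
Solving: C = -5, A = -1, then B = -1.
Hence t_{12} = -1·12 + (-1) + (-5)·4096 = -20493.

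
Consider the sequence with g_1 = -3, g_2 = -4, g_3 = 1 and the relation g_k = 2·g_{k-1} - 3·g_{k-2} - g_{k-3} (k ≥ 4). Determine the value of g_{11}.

1717

Step forward from the initial values:
g_4 = 17, g_5 = 35, g_6 = 18, g_7 = -86, g_8 = -261, g_9 = -282, g_{10} = 305, g_{11} = 1717.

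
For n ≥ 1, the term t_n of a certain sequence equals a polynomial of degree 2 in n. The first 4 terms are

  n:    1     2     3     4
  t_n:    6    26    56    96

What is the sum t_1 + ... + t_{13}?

4498

1st diffs: 20, 30, 40.
2nd diffs: 10, 10 (constant).
Newton forward-difference form: t_n = 6 + 20·C(n-1,1) + 10·C(n-1,2).
Continuing: …, 146, 206, 276, 356, …, t_{13} = 906.
Summing n = 1..13 (13 terms) gives 4498.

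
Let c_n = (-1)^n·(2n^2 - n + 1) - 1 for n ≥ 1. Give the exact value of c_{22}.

946

(-1)^22 = 1; 2n^2 - n + 1 at n=22 is 947; so c_{22} = 946.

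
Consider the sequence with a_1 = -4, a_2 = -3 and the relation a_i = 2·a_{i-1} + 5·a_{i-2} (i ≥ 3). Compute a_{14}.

Compute successive terms:
a_3 = -26; a_4 = -67; a_5 = -264; …; a_{11} = -428466; a_{12} = -1477547; a_{13} = -5097424; a_{14} = -17582583.

-17582583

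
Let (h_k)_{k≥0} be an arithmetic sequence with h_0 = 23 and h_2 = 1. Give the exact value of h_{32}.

-329

Common difference d = (1 - 23) / (2 - 0) = -11.
h_k = 23 + (k - 0)·(-11).
h_{32} = 23 + 32·(-11) = -329.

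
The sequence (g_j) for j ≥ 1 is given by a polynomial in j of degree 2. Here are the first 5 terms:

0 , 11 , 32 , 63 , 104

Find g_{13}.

792

1st diffs: 11, 21, 31, 41.
2nd diffs: 10, 10, 10 (constant).
Newton forward-difference form: g_j = 11·C(j-1,1) + 10·C(j-1,2).
At j = 13: j-1 = 12, so g_{13} = 132 + 660 = 792.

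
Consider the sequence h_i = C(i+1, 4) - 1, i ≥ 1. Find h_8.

125

C(9, 4) = 126, so h_8 = 125.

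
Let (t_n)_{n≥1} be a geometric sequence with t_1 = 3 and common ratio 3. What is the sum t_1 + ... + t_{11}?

t_n = 3·3^(n-1).
S = 3·(3^11 - 1)/(3 - 1) = 3·(177147 - 1)/(2) = 265719.

265719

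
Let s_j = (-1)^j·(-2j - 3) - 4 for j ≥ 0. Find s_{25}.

(-1)^25 = -1; -2j - 3 at j=25 is -53; so s_{25} = 49.

49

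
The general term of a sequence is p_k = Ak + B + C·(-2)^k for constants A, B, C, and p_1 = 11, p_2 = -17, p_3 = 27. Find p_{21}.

Write the equations: A + B - 2C = 11; 2A + B + 4C = -17; 3A + B - 8C = 27.
Subtracting the first from the second: A + 6C = -28.
Subtracting the second from the third: A - 12C = 44.
Solving: C = -4, A = -4, then B = 7.
Therefore p_{21} = -84 + 7 + (-4)·(-2097152) = 8388531.

8388531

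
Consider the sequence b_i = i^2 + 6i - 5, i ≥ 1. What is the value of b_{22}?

611

b_{22} = 1·22^2 + 6·22 - 5 = 611.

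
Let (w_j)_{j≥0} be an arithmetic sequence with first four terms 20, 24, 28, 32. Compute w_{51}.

Common difference d = 4.
w_j = 20 + (j - 0)·4.
w_{51} = 20 + 51·4 = 224.

224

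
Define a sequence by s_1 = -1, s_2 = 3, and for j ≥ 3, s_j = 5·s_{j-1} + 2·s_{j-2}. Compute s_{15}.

Compute successive terms:
s_3 = 13;  s_4 = 71;  s_5 = 381;  …;  s_{12} = 49211671;  s_{13} = 264378941;  s_{14} = 1420318047;  s_{15} = 7630348117.

7630348117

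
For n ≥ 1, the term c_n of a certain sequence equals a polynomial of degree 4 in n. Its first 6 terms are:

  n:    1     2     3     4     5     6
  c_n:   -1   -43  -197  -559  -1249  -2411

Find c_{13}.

-40897

1st diffs: -42, -154, -362, -690, -1162.
2nd diffs: -112, -208, -328, -472.
3rd diffs: -96, -120, -144.
4th diffs: -24, -24 (constant).
So c_n = -n^4 - 6n^3 + 5n^2 + 1.
Evaluating at n = 13 gives c_{13} = -40897.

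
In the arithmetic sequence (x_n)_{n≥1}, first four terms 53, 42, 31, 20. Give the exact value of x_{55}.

Common difference d = -11.
x_n = 53 + (n - 1)·(-11).
x_{55} = 53 + 54·(-11) = -541.

-541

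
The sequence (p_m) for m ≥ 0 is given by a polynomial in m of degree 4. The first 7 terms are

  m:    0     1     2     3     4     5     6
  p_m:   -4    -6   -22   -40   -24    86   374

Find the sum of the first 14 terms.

1st diffs: -2, -16, -18, 16, 110, 288.
2nd diffs: -14, -2, 34, 94, 178.
3rd diffs: 12, 36, 60, 84.
4th diffs: 24, 24, 24 (constant).
So p_m = m^4 - 4m^3 - 2m^2 + 3m - 4.
Continuing: …, 948, 1940, 3506, 5826, …, p_{13} = 19470.
Summing m = 0..13 (14 terms) gives 54726.

54726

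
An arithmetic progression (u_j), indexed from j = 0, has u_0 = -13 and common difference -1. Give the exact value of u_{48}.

-61

u_j = -13 + (j - 0)·(-1).
u_{48} = -13 + 48·(-1) = -61.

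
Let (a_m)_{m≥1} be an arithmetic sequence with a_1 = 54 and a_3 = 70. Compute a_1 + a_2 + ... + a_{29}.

Common difference d = (70 - 54) / (3 - 1) = 8.
a_m = 54 + (m - 1)·8.
a_{29} = 278; S = 29·(54 + 278)/2 = 4814.

4814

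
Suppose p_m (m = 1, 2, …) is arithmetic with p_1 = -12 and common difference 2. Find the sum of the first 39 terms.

p_m = -12 + (m - 1)·2.
p_{39} = 64; S = 39·(-12 + 64)/2 = 1014.

1014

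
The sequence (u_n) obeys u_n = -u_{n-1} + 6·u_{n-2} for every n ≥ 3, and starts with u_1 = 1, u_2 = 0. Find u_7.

u_3 = 6; u_4 = -6; u_5 = 42; u_6 = -78; u_7 = 330.
(Characteristic roots are 2 and -3.)

330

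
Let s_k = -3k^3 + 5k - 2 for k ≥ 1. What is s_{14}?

-8164

s_{14} = -3·14^3 + 5·14 - 2 = -8164.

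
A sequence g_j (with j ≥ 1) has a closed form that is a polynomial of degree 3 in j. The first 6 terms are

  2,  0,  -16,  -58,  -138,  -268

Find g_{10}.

-1528

1st diffs: -2, -16, -42, -80, -130.
2nd diffs: -14, -26, -38, -50.
3rd diffs: -12, -12, -12 (constant).
Newton forward-difference form: g_j = 2 + (-2)·C(j-1,1) + (-14)·C(j-1,2) + (-12)·C(j-1,3).
At j = 10: j-1 = 9, so g_{10} = 2 - 18 - 504 - 1008 = -1528.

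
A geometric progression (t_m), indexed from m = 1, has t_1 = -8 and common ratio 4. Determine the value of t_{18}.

t_m = (-8)·4^(m-1).
t_{18} = (-8)·4^17 = -137438953472.

-137438953472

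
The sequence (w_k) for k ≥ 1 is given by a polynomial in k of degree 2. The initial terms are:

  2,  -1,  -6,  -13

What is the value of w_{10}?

-97

1st diffs: -3, -5, -7.
2nd diffs: -2, -2 (constant).
So w_k = -k^2 + 3.
Evaluating at k = 10 gives w_{10} = -97.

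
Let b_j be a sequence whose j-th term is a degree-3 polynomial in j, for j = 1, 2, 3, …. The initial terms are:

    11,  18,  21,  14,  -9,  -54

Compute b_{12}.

-1122

1st diffs: 7, 3, -7, -23, -45.
2nd diffs: -4, -10, -16, -22.
3rd diffs: -6, -6, -6 (constant).
Newton forward-difference form: b_j = 11 + 7·C(j-1,1) + (-4)·C(j-1,2) + (-6)·C(j-1,3).
At j = 12: j-1 = 11, so b_{12} = 11 + 77 - 220 - 990 = -1122.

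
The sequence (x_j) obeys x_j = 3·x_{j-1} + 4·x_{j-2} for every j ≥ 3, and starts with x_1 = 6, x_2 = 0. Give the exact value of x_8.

19656

x_3 = 24; x_4 = 72; x_5 = 312; x_6 = 1224; x_7 = 4920; x_8 = 19656.
(Characteristic roots are 4 and -1.)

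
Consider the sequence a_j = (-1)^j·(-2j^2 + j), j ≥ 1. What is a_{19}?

(-1)^19 = -1; -2j^2 + j at j=19 is -703; so a_{19} = 703.

703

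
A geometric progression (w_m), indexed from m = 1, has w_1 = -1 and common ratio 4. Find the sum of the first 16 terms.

w_m = (-1)·4^(m-1).
S = (-1)·(4^16 - 1)/(4 - 1) = (-1)·(4294967296 - 1)/(3) = -1431655765.

-1431655765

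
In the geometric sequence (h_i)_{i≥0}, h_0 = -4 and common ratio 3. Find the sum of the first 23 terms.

h_i = (-4)·3^(i-0).
S = (-4)·(3^23 - 1)/(3 - 1) = (-4)·(94143178827 - 1)/(2) = -188286357652.

-188286357652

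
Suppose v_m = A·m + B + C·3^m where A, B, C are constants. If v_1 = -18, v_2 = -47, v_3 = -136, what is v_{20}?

Plug in m = 1, 2, 3: A + B + 3C = -18; 2A + B + 9C = -47; 3A + B + 27C = -136.
Subtracting the first from the second: A + 6C = -29.
Subtracting the second from the third: A + 18C = -89.
Solving: C = -5, A = 1, then B = -4.
Hence v_{20} = 1·20 + (-4) + (-5)·3486784401 = -17433921989.

-17433921989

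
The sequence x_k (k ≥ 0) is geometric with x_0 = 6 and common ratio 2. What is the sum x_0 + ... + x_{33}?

x_k = 6·2^(k-0).
S = 6·(2^34 - 1)/(2 - 1) = 6·(17179869184 - 1)/(1) = 103079215098.

103079215098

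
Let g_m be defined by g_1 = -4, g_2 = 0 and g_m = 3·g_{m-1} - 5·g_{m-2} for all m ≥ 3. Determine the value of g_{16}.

-719940

g_3 = 20;  g_4 = 60;  g_5 = 80;  …;  g_{13} = 19580;  g_{14} = -106560;  g_{15} = -417580;  g_{16} = -719940.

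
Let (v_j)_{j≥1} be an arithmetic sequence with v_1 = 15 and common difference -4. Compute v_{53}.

v_j = 15 + (j - 1)·(-4).
v_{53} = 15 + 52·(-4) = -193.

-193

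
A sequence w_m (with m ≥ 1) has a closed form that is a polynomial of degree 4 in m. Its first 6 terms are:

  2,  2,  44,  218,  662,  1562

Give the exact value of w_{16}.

110882

1st diffs: 0, 42, 174, 444, 900.
2nd diffs: 42, 132, 270, 456.
3rd diffs: 90, 138, 186.
4th diffs: 48, 48 (constant).
Newton forward-difference form: w_m = 2 + 42·C(m-1,2) + 90·C(m-1,3) + 48·C(m-1,4).
At m = 16: m-1 = 15, so w_{16} = 2 + 4410 + 40950 + 65520 = 110882.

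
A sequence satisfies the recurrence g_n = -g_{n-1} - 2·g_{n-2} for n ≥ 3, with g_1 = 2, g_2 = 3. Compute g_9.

g_3 = -7  g_4 = 1  g_5 = 13  g_6 = -15  g_7 = -11  g_8 = 41  g_9 = -19.

-19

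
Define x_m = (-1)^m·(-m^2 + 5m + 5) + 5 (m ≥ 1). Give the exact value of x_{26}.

-536

(-1)^26 = 1; -m^2 + 5m + 5 at m=26 is -541; so x_{26} = -536.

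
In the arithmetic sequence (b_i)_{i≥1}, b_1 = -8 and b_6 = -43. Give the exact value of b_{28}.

-197

Common difference d = (-43 - (-8)) / (6 - 1) = -7.
b_i = -8 + (i - 1)·(-7).
b_{28} = -8 + 27·(-7) = -197.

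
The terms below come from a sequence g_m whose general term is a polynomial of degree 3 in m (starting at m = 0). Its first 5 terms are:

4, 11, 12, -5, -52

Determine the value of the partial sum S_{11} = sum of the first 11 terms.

-4521

1st diffs: 7, 1, -17, -47.
2nd diffs: -6, -18, -30.
3rd diffs: -12, -12 (constant).
So g_m = -2m^3 + 3m^2 + 6m + 4.
Continuing: …, -141, -284, -493, -780, …, g_{10} = -1636.
Summing m = 0..10 (11 terms) gives -4521.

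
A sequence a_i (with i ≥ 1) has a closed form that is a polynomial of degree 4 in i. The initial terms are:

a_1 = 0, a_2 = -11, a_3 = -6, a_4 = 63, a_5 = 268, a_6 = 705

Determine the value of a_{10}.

1st diffs: -11, 5, 69, 205, 437.
2nd diffs: 16, 64, 136, 232.
3rd diffs: 48, 72, 96.
4th diffs: 24, 24 (constant).
Newton forward-difference form: a_i = (-11)·C(i-1,1) + 16·C(i-1,2) + 48·C(i-1,3) + 24·C(i-1,4).
At i = 10: i-1 = 9, so a_{10} = -99 + 576 + 4032 + 3024 = 7533.

7533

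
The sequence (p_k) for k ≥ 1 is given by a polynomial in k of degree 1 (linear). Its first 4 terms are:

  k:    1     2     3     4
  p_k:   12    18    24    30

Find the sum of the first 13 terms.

624

1st diffs: 6, 6, 6 (constant).
So p_k = 6k + 6.
Continuing: …, 36, 42, 48, 54, …, p_{13} = 84.
Summing k = 1..13 (13 terms) gives 624.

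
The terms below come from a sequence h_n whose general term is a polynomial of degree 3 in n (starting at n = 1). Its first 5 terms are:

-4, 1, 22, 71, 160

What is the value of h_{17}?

1st diffs: 5, 21, 49, 89.
2nd diffs: 16, 28, 40.
3rd diffs: 12, 12 (constant).
Newton forward-difference form: h_n = -4 + 5·C(n-1,1) + 16·C(n-1,2) + 12·C(n-1,3).
At n = 17: n-1 = 16, so h_{17} = -4 + 80 + 1920 + 6720 = 8716.

8716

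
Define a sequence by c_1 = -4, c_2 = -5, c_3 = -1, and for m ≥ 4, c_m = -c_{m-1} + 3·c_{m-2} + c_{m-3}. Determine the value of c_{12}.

-5142

Compute successive terms:
c_4 = -18, c_5 = 10, c_6 = -65, c_7 = 77, c_8 = -262, c_9 = 428, c_{10} = -1137, c_{11} = 2159, c_{12} = -5142.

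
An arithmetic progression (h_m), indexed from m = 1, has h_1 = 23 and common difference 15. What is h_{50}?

758

h_m = 23 + (m - 1)·15.
h_{50} = 23 + 49·15 = 758.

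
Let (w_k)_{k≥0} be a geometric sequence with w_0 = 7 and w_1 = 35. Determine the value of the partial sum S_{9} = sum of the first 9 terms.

3417967

Common ratio r = 5.
w_k = 7·5^(k-0).
S = 7·(5^9 - 1)/(5 - 1) = 7·(1953125 - 1)/(4) = 3417967.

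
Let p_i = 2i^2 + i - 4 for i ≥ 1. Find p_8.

p_8 = 2·8^2 + 1·8 - 4 = 132.

132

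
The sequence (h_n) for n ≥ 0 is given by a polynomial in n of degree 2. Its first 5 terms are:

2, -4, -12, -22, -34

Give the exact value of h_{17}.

-372

1st diffs: -6, -8, -10, -12.
2nd diffs: -2, -2, -2 (constant).
Newton forward-difference form: h_n = 2 + (-6)·C(n,1) + (-2)·C(n,2).
At n = 17: n = 17, so h_{17} = 2 - 102 - 272 = -372.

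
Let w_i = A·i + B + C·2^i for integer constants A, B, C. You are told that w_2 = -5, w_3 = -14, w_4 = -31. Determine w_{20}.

Write the equations: 2A + B + 4C = -5; 3A + B + 8C = -14; 4A + B + 16C = -31.
Subtracting the first from the second: A + 4C = -9.
Subtracting the second from the third: A + 8C = -17.
Solving: C = -2, A = -1, then B = 5.
Hence w_{20} = -1·20 + 5 + (-2)·1048576 = -2097167.

-2097167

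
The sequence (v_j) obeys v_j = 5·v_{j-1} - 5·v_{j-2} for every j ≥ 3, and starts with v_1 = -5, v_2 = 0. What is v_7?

6875

Step forward from the initial values:
v_3 = 25;  v_4 = 125;  v_5 = 500;  v_6 = 1875;  v_7 = 6875.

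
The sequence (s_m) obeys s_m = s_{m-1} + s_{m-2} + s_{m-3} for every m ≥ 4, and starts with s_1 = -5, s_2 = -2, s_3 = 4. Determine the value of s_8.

-5

Iterate the recurrence:
s_4 = -3; s_5 = -1; s_6 = 0; s_7 = -4; s_8 = -5.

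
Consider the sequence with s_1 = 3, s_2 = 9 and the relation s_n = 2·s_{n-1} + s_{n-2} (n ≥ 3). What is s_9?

4179

Applying the relation repeatedly:
s_3 = 21  s_4 = 51  s_5 = 123  s_6 = 297  s_7 = 717  s_8 = 1731  s_9 = 4179.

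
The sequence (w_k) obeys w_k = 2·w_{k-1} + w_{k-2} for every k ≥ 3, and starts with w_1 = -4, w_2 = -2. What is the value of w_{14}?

-122362

Iterate the recurrence:
w_3 = -8, w_4 = -18, w_5 = -44, …, w_{11} = -8696, w_{12} = -20994, w_{13} = -50684, w_{14} = -122362.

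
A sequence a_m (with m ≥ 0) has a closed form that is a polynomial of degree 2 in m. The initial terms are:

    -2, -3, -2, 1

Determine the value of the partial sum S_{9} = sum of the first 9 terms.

114

1st diffs: -1, 1, 3.
2nd diffs: 2, 2 (constant).
Newton forward-difference form: a_m = -2 + (-1)·C(m,1) + 2·C(m,2).
Continuing: …, 6, 13, 22, 33, …, a_8 = 46.
Summing m = 0..8 (9 terms) gives 114.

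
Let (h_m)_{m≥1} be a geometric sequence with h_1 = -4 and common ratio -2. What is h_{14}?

h_m = (-4)·(-2)^(m-1).
h_{14} = (-4)·(-2)^13 = 32768.

32768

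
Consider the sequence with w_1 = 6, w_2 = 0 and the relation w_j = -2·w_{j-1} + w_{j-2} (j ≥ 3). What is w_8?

-420

w_3 = 6  w_4 = -12  w_5 = 30  w_6 = -72  w_7 = 174  w_8 = -420.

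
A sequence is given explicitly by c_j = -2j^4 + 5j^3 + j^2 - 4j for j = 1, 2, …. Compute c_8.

-5600

c_8 = -2·8^4 + 5·8^3 + 1·8^2 - 4·8 = -5600.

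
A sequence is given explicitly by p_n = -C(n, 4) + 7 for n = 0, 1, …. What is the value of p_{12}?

-488

C(12, 4) = 495, so p_{12} = -488.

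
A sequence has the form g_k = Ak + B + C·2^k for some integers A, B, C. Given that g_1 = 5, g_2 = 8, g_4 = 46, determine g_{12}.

Write the equations: A + B + 2C = 5; 2A + B + 4C = 8; 4A + B + 16C = 46.
Subtracting the first from the second: A + 2C = 3.
Subtracting the second from the third: 2A + 12C = 38.
Solving: C = 4, A = -5, then B = 2.
Hence g_{12} = -5·12 + 2 + 4·4096 = 16326.

16326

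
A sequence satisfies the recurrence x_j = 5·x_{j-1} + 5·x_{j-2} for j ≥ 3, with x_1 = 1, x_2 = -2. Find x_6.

Step forward from the initial values:
x_3 = -5, x_4 = -35, x_5 = -200, x_6 = -1175.

-1175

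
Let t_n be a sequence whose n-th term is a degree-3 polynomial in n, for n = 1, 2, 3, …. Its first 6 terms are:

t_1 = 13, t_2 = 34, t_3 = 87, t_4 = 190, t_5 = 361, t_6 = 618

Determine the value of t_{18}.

16962

1st diffs: 21, 53, 103, 171, 257.
2nd diffs: 32, 50, 68, 86.
3rd diffs: 18, 18, 18 (constant).
So t_n = 3n^3 - 2n^2 + 6n + 6.
Evaluating at n = 18 gives t_{18} = 16962.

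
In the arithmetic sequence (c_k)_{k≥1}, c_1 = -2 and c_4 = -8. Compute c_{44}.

-88

Common difference d = (-8 - (-2)) / (4 - 1) = -2.
c_k = -2 + (k - 1)·(-2).
c_{44} = -2 + 43·(-2) = -88.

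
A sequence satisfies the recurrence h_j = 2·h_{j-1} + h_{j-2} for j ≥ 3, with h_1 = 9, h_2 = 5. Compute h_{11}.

Iterate the recurrence:
h_3 = 19, h_4 = 43, h_5 = 105, h_6 = 253, h_7 = 611, h_8 = 1475, h_9 = 3561, h_{10} = 8597, h_{11} = 20755.

20755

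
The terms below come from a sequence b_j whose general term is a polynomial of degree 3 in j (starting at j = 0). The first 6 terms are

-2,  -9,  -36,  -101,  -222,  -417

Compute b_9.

-2297

1st diffs: -7, -27, -65, -121, -195.
2nd diffs: -20, -38, -56, -74.
3rd diffs: -18, -18, -18 (constant).
So b_j = -3j^3 - j^2 - 3j - 2.
Evaluating at j = 9 gives b_9 = -2297.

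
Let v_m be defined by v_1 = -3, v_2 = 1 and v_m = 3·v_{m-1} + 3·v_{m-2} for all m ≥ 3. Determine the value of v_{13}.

-2644083

Compute successive terms:
v_3 = -6  v_4 = -15  v_5 = -63  …  v_{10} = -48519  v_{11} = -183951  v_{12} = -697410  v_{13} = -2644083.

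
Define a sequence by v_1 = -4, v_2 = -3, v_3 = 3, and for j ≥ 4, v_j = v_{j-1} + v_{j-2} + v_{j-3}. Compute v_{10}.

-75

Step forward from the initial values:
v_4 = -4;  v_5 = -4;  v_6 = -5;  v_7 = -13;  v_8 = -22;  v_9 = -40;  v_{10} = -75.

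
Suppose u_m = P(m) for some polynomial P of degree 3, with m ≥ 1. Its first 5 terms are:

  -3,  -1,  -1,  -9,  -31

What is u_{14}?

1st diffs: 2, 0, -8, -22.
2nd diffs: -2, -8, -14.
3rd diffs: -6, -6 (constant).
Newton forward-difference form: u_m = -3 + 2·C(m-1,1) + (-2)·C(m-1,2) + (-6)·C(m-1,3).
At m = 14: m-1 = 13, so u_{14} = -3 + 26 - 156 - 1716 = -1849.

-1849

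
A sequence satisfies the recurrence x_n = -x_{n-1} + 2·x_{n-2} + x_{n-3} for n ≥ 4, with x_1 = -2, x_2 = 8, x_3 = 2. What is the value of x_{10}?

186

Applying the relation repeatedly:
x_4 = 12  x_5 = 0  x_6 = 26  x_7 = -14  x_8 = 66  x_9 = -68  x_{10} = 186.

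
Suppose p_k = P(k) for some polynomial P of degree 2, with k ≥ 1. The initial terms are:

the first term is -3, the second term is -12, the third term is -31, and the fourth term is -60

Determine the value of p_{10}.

-444

1st diffs: -9, -19, -29.
2nd diffs: -10, -10 (constant).
So p_k = -5k^2 + 6k - 4.
Evaluating at k = 10 gives p_{10} = -444.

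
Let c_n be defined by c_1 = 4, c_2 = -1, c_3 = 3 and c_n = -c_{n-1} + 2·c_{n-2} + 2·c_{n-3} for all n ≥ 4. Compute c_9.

-11

Applying the relation repeatedly:
c_4 = 3, c_5 = 1, c_6 = 11, c_7 = -3, c_8 = 27, c_9 = -11.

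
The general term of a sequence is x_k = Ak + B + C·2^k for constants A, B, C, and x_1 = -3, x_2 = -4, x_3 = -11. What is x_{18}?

-786344

Plug in k = 1, 2, 3: A + B + 2C = -3; 2A + B + 4C = -4; 3A + B + 8C = -11.
Subtracting the first from the second: A + 2C = -1.
Subtracting the second from the third: A + 4C = -7.
Solving: C = -3, A = 5, then B = -2.
So x_k = 5·k + (-2) + (-3)·2^k; at k=18 this is -786344.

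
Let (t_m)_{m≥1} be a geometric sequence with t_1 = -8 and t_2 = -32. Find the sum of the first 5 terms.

Common ratio r = 4.
t_m = (-8)·4^(m-1).
S = (-8)·(4^5 - 1)/(4 - 1) = (-8)·(1024 - 1)/(3) = -2728.

-2728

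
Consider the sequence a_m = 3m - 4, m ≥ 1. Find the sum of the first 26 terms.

949

Over m = 1..26: Σm = 351.
Total = (3)·351 + (-4)·26 = 949.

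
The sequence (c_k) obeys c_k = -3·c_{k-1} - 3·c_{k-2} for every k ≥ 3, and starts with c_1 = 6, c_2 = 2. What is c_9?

648

Step forward from the initial values:
c_3 = -24  c_4 = 66  c_5 = -126  c_6 = 180  c_7 = -162  c_8 = -54  c_9 = 648.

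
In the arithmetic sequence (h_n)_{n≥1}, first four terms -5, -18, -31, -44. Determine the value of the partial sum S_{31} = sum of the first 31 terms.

Common difference d = -13.
h_n = -5 + (n - 1)·(-13).
h_{31} = -395; S = 31·(-5 + (-395))/2 = -6200.

-6200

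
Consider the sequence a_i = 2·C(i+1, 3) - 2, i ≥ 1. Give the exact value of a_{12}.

570

C(13, 3) = 286, so a_{12} = 570.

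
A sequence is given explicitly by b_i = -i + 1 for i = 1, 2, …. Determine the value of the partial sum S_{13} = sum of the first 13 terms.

Over i = 1..13: Σi = 91.
Total = (-1)·91 + (1)·13 = -78.

-78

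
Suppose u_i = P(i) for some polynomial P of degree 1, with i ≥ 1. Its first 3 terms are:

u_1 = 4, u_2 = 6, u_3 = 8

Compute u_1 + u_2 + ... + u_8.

88

1st diffs: 2, 2 (constant).
So u_i = 2i + 2.
Continuing: …, 10, 12, 14, 16, …, u_8 = 18.
Summing i = 1..8 (8 terms) gives 88.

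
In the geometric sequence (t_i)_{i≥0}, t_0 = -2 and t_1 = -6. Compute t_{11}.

-354294

Common ratio r = 3.
t_i = (-2)·3^(i-0).
t_{11} = (-2)·3^11 = -354294.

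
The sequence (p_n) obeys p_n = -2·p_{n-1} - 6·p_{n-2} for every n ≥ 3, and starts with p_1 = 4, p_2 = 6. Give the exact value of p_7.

p_3 = -36, p_4 = 36, p_5 = 144, p_6 = -504, p_7 = 144.

144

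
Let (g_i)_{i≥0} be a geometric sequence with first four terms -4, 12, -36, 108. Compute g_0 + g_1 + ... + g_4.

-244

Common ratio r = -3.
g_i = (-4)·(-3)^(i-0).
S = (-4)·((-3)^5 - 1)/(-3 - 1) = (-4)·(-243 - 1)/(-4) = -244.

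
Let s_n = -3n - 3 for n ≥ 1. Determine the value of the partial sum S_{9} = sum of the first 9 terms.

Over n = 1..9: Σn = 45.
Total = (-3)·45 + (-3)·9 = -162.

-162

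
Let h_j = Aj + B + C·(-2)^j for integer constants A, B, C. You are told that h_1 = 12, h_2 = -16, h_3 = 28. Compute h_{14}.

Plug in j = 1, 2, 3: A + B - 2C = 12; 2A + B + 4C = -16; 3A + B - 8C = 28.
Subtracting the first from the second: A + 6C = -28.
Subtracting the second from the third: A - 12C = 44.
Solving: C = -4, A = -4, then B = 8.
Hence h_{14} = -4·14 + 8 + (-4)·16384 = -65584.

-65584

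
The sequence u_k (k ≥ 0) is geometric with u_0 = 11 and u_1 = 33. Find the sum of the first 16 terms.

Common ratio r = 3.
u_k = 11·3^(k-0).
S = 11·(3^16 - 1)/(3 - 1) = 11·(43046721 - 1)/(2) = 236756960.

236756960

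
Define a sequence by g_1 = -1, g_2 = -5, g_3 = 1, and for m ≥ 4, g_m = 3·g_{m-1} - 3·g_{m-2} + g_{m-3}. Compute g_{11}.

409

g_4 = 17; g_5 = 43; g_6 = 79; g_7 = 125; g_8 = 181; g_9 = 247; g_{10} = 323; g_{11} = 409.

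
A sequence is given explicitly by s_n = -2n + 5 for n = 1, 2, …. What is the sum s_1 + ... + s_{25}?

Over n = 1..25: Σn = 325.
Total = (-2)·325 + (5)·25 = -525.

-525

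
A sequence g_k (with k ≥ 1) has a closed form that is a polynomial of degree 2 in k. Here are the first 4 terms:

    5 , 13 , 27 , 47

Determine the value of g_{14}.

1st diffs: 8, 14, 20.
2nd diffs: 6, 6 (constant).
So g_k = 3k^2 - k + 3.
Evaluating at k = 14 gives g_{14} = 577.

577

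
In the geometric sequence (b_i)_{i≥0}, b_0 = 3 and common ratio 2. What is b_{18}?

786432

b_i = 3·2^(i-0).
b_{18} = 3·2^18 = 786432.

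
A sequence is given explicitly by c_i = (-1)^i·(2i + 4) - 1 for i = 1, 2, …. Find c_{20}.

(-1)^20 = 1; 2i + 4 at i=20 is 44; so c_{20} = 43.

43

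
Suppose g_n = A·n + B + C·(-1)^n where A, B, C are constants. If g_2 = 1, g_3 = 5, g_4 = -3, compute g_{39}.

-67

At n = 2, 3, 4: 2A + B + C = 1; 3A + B - C = 5; 4A + B + C = -3.
Subtracting the first from the second: A - 2C = 4.
Subtracting the second from the third: A + 2C = -8.
Solving: C = -3, A = -2, then B = 8.
Hence g_{39} = -2·39 + 8 + (-3)·(-1) = -67.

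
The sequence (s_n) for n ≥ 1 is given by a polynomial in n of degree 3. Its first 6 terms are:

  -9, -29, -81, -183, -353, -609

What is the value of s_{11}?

1st diffs: -20, -52, -102, -170, -256.
2nd diffs: -32, -50, -68, -86.
3rd diffs: -18, -18, -18 (constant).
So s_n = -3n^3 + 2n^2 - 5n - 3.
Evaluating at n = 11 gives s_{11} = -3809.

-3809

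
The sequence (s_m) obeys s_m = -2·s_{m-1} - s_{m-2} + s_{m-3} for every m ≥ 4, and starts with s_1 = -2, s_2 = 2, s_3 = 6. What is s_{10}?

182

s_4 = -16;  s_5 = 28;  s_6 = -34;  s_7 = 24;  s_8 = 14;  s_9 = -86;  s_{10} = 182.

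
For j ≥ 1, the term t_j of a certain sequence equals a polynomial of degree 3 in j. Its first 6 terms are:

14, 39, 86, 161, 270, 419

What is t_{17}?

6414

1st diffs: 25, 47, 75, 109, 149.
2nd diffs: 22, 28, 34, 40.
3rd diffs: 6, 6, 6 (constant).
So t_j = j^3 + 5j^2 + 3j + 5.
Evaluating at j = 17 gives t_{17} = 6414.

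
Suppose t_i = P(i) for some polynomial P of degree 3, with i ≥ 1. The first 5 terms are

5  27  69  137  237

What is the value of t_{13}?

2909

1st diffs: 22, 42, 68, 100.
2nd diffs: 20, 26, 32.
3rd diffs: 6, 6 (constant).
Newton forward-difference form: t_i = 5 + 22·C(i-1,1) + 20·C(i-1,2) + 6·C(i-1,3).
At i = 13: i-1 = 12, so t_{13} = 5 + 264 + 1320 + 1320 = 2909.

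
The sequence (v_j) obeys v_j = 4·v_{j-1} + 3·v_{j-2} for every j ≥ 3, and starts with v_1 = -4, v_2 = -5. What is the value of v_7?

-14408

Iterate the recurrence:
v_3 = -32, v_4 = -143, v_5 = -668, v_6 = -3101, v_7 = -14408.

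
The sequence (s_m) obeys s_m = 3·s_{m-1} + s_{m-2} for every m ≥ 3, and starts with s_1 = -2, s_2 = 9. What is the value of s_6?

Applying the relation repeatedly:
s_3 = 25;  s_4 = 84;  s_5 = 277;  s_6 = 915.

915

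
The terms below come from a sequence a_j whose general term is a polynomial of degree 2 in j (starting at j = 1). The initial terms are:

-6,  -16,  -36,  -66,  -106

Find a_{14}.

-916

1st diffs: -10, -20, -30, -40.
2nd diffs: -10, -10, -10 (constant).
Newton forward-difference form: a_j = -6 + (-10)·C(j-1,1) + (-10)·C(j-1,2).
At j = 14: j-1 = 13, so a_{14} = -6 - 130 - 780 = -916.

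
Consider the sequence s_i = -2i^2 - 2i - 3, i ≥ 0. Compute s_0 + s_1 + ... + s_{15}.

Over i = 0..15: Σi = 120, Σi² = 1240.
Total = (-2)·1240 + (-2)·120 + (-3)·16 = -2768.

-2768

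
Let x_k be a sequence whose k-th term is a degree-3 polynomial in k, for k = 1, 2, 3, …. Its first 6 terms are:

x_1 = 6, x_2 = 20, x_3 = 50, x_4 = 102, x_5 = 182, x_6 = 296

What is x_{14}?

3152

1st diffs: 14, 30, 52, 80, 114.
2nd diffs: 16, 22, 28, 34.
3rd diffs: 6, 6, 6 (constant).
So x_k = k^3 + 2k^2 + k + 2.
Evaluating at k = 14 gives x_{14} = 3152.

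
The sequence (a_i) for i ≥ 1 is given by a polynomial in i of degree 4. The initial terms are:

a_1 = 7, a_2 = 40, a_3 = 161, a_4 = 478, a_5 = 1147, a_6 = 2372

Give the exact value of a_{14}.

1st diffs: 33, 121, 317, 669, 1225.
2nd diffs: 88, 196, 352, 556.
3rd diffs: 108, 156, 204.
4th diffs: 48, 48 (constant).
Newton forward-difference form: a_i = 7 + 33·C(i-1,1) + 88·C(i-1,2) + 108·C(i-1,3) + 48·C(i-1,4).
At i = 14: i-1 = 13, so a_{14} = 7 + 429 + 6864 + 30888 + 34320 = 72508.

72508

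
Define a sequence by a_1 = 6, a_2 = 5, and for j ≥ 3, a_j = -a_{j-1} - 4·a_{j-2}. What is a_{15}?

a_3 = -29, a_4 = 9, a_5 = 107, …, a_{12} = 12265, a_{13} = -22581, a_{14} = -26479, a_{15} = 116803.

116803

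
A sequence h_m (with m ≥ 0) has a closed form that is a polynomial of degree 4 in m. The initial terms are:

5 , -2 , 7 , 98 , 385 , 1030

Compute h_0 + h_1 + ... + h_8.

1st diffs: -7, 9, 91, 287, 645.
2nd diffs: 16, 82, 196, 358.
3rd diffs: 66, 114, 162.
4th diffs: 48, 48 (constant).
So h_m = 2m^4 - m^3 - 3m^2 - 5m + 5.
Continuing: 2243, 4282, 7453.
Summing m = 0..8 (9 terms) gives 15501.

15501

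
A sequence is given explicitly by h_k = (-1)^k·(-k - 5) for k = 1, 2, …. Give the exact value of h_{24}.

(-1)^24 = 1; -k - 5 at k=24 is -29; so h_{24} = -29.

-29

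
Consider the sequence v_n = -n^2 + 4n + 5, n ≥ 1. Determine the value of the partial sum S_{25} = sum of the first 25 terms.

-4100

Over n = 1..25: Σn = 325, Σn² = 5525.
Total = (-1)·5525 + (4)·325 + (5)·25 = -4100.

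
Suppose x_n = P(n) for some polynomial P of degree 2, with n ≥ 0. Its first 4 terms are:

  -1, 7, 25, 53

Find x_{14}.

1021

1st diffs: 8, 18, 28.
2nd diffs: 10, 10 (constant).
Newton forward-difference form: x_n = -1 + 8·C(n,1) + 10·C(n,2).
At n = 14: n = 14, so x_{14} = -1 + 112 + 910 = 1021.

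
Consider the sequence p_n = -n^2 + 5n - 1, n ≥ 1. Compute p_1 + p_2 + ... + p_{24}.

Over n = 1..24: Σn = 300, Σn² = 4900.
Total = (-1)·4900 + (5)·300 + (-1)·24 = -3424.

-3424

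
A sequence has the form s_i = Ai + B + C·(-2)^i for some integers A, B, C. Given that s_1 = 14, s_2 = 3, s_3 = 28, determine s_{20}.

At i = 1, 2, 3: A + B - 2C = 14; 2A + B + 4C = 3; 3A + B - 8C = 28.
Subtracting the first from the second: A + 6C = -11.
Subtracting the second from the third: A - 12C = 25.
Solving: C = -2, A = 1, then B = 9.
Hence s_{20} = 1·20 + 9 + (-2)·1048576 = -2097123.

-2097123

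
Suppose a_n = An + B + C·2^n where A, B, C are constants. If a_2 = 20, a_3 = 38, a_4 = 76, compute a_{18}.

1310688

The three given values yield: 2A + B + 4C = 20; 3A + B + 8C = 38; 4A + B + 16C = 76.
Subtracting the first from the second: A + 4C = 18.
Subtracting the second from the third: A + 8C = 38.
Solving: C = 5, A = -2, then B = 4.
Therefore a_{18} = -36 + 4 + 5·262144 = 1310688.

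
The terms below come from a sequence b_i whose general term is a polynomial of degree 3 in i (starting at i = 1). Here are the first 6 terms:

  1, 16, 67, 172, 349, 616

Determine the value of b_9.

1st diffs: 15, 51, 105, 177, 267.
2nd diffs: 36, 54, 72, 90.
3rd diffs: 18, 18, 18 (constant).
So b_i = 3i^3 - 6i + 4.
Evaluating at i = 9 gives b_9 = 2137.

2137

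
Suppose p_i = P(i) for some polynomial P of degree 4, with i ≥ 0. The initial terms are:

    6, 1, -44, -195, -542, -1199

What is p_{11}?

-21059

1st diffs: -5, -45, -151, -347, -657.
2nd diffs: -40, -106, -196, -310.
3rd diffs: -66, -90, -114.
4th diffs: -24, -24 (constant).
Newton forward-difference form: p_i = 6 + (-5)·C(i,1) + (-40)·C(i,2) + (-66)·C(i,3) + (-24)·C(i,4).
At i = 11: i = 11, so p_{11} = 6 - 55 - 2200 - 10890 - 7920 = -21059.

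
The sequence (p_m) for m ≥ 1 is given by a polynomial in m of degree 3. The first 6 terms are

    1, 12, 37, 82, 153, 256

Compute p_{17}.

1st diffs: 11, 25, 45, 71, 103.
2nd diffs: 14, 20, 26, 32.
3rd diffs: 6, 6, 6 (constant).
Newton forward-difference form: p_m = 1 + 11·C(m-1,1) + 14·C(m-1,2) + 6·C(m-1,3).
At m = 17: m-1 = 16, so p_{17} = 1 + 176 + 1680 + 3360 = 5217.

5217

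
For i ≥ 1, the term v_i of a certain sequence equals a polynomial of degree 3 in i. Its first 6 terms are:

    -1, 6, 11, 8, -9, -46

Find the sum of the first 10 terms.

1st diffs: 7, 5, -3, -17, -37.
2nd diffs: -2, -8, -14, -20.
3rd diffs: -6, -6, -6 (constant).
Newton forward-difference form: v_i = -1 + 7·C(i-1,1) + (-2)·C(i-1,2) + (-6)·C(i-1,3).
Continuing: -109, -204, -337, -514.
Summing i = 1..10 (10 terms) gives -1195.

-1195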